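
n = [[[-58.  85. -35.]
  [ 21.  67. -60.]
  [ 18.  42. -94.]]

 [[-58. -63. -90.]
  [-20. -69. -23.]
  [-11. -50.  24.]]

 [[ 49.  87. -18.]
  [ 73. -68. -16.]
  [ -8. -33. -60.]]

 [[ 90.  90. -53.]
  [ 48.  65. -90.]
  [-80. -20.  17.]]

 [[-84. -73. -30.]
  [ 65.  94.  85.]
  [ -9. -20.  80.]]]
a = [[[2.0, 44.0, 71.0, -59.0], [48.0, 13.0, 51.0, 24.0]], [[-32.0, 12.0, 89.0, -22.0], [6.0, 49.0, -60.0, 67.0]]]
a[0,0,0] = 2.0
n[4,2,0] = -9.0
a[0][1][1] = 13.0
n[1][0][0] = -58.0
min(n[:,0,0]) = -84.0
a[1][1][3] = 67.0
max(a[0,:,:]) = 71.0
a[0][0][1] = 44.0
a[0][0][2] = 71.0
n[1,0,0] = -58.0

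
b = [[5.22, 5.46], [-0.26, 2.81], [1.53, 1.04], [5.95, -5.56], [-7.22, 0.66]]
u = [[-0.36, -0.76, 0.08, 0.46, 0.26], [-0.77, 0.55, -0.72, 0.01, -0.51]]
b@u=[[-6.08, -0.96, -3.51, 2.46, -1.43], [-2.07, 1.74, -2.04, -0.09, -1.5], [-1.35, -0.59, -0.63, 0.71, -0.13], [2.14, -7.58, 4.48, 2.68, 4.38], [2.09, 5.85, -1.05, -3.31, -2.21]]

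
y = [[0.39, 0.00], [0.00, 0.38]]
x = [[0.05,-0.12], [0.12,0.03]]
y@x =[[0.02, -0.05], [0.05, 0.01]]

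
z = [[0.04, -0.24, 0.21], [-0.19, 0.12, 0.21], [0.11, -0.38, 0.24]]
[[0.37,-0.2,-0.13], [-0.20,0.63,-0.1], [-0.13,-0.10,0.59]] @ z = [[0.04, -0.06, 0.0], [-0.14, 0.16, 0.07], [0.08, -0.2, 0.09]]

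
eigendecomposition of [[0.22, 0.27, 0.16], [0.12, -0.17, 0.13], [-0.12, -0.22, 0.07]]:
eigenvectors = [[(-0.72+0j), -0.72-0.00j, (-0.59+0j)], [-0.13-0.12j, (-0.13+0.12j), 0.74+0.00j], [0.47-0.47j, (0.47+0.47j), 0.33+0.00j]]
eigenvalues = [(0.16+0.15j), (0.16-0.15j), (-0.21+0j)]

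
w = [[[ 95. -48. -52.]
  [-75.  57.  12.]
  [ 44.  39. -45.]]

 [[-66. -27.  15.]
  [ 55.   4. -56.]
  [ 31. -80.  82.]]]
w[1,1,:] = [55.0, 4.0, -56.0]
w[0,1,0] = -75.0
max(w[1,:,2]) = 82.0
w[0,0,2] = -52.0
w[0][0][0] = 95.0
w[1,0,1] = -27.0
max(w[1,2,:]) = 82.0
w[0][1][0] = -75.0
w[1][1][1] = 4.0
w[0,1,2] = 12.0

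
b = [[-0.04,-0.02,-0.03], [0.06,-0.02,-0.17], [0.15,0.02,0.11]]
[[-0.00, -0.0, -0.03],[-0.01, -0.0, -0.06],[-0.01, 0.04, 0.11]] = b@[[-0.08, 0.21, 0.35], [0.29, -0.44, 0.30], [-0.02, 0.13, 0.47]]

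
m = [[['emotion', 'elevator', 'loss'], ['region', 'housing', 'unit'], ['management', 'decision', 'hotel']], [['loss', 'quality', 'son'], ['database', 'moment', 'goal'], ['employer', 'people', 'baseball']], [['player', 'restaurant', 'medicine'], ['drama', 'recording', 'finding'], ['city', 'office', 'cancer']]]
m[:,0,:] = [['emotion', 'elevator', 'loss'], ['loss', 'quality', 'son'], ['player', 'restaurant', 'medicine']]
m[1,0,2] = 'son'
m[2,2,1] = 'office'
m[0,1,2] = 'unit'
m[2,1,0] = 'drama'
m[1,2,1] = 'people'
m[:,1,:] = [['region', 'housing', 'unit'], ['database', 'moment', 'goal'], ['drama', 'recording', 'finding']]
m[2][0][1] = 'restaurant'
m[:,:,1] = [['elevator', 'housing', 'decision'], ['quality', 'moment', 'people'], ['restaurant', 'recording', 'office']]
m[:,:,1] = [['elevator', 'housing', 'decision'], ['quality', 'moment', 'people'], ['restaurant', 'recording', 'office']]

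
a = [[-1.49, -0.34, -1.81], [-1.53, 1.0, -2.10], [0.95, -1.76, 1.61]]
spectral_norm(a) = 4.20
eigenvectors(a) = [[0.26, 0.87, -0.77],[0.63, 0.5, 0.14],[-0.73, 0.02, 0.62]]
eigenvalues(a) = [2.8, -1.72, 0.04]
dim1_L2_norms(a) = [2.37, 2.78, 2.57]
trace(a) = 1.12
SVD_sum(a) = [[-1.12, 0.73, -1.57],[-1.51, 0.99, -2.12],[1.29, -0.84, 1.8]] + [[-0.38,-1.07,-0.23], [0.00,0.01,0.00], [-0.32,-0.92,-0.20]] + [[0.01, -0.00, -0.01], [-0.02, 0.0, 0.01], [-0.01, 0.0, 0.01]]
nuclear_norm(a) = 5.76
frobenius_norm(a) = 4.47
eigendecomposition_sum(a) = [[-0.35,  0.62,  -0.57],[-0.86,  1.53,  -1.4],[0.99,  -1.77,  1.62]] + [[-1.16, -0.93, -1.22],[-0.67, -0.54, -0.70],[-0.02, -0.02, -0.02]] + [[0.02, -0.03, -0.02],[-0.0, 0.01, 0.00],[-0.02, 0.03, 0.02]]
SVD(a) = [[-0.49, 0.76, -0.43],  [-0.66, -0.01, 0.75],  [0.56, 0.65, 0.51]] @ diag([4.1970115679686835, 1.5293686315168522, 0.032023230151049055]) @ [[0.54, -0.35, 0.76],[-0.32, -0.92, -0.20],[-0.77, 0.14, 0.62]]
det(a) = -0.21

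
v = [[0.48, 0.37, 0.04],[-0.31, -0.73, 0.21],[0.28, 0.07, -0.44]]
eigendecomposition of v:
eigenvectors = [[0.94, 0.33, -0.33],  [-0.20, -0.91, 0.90],  [0.29, -0.26, 0.29]]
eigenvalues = [0.41, -0.56, -0.55]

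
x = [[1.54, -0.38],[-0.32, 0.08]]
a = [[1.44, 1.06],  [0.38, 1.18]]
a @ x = [[1.88,  -0.46],  [0.21,  -0.05]]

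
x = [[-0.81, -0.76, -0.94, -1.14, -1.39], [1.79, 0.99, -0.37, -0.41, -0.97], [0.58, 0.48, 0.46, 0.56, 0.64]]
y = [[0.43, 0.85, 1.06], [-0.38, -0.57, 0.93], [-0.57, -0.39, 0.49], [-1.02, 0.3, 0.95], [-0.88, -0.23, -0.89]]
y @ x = [[1.79, 1.02, -0.23, -0.25, -0.74],[-0.17, 0.17, 1.00, 1.19, 1.68],[0.05, 0.28, 0.91, 1.08, 1.48],[1.91, 1.53, 1.28, 1.57, 1.73],[-0.22, 0.01, 0.50, 0.60, 0.88]]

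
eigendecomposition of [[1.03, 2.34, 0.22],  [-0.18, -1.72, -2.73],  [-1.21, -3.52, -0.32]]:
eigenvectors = [[-0.37, 0.92, -0.53], [0.72, -0.34, -0.43], [0.59, 0.18, 0.73]]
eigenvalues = [-3.86, 0.2, 2.65]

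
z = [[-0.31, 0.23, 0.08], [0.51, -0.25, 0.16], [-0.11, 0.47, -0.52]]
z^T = [[-0.31,0.51,-0.11], [0.23,-0.25,0.47], [0.08,0.16,-0.52]]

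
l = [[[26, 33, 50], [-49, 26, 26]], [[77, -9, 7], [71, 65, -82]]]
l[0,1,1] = 26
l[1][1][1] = 65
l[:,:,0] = [[26, -49], [77, 71]]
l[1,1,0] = 71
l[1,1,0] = 71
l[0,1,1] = 26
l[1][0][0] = 77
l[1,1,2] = -82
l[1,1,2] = -82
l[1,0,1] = -9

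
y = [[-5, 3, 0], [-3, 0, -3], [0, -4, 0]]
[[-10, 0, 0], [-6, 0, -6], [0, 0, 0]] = y @ [[2, 0, 0], [0, 0, 0], [0, 0, 2]]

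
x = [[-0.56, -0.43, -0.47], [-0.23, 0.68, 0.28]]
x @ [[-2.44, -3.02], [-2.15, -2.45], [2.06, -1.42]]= [[1.32, 3.41], [-0.32, -1.37]]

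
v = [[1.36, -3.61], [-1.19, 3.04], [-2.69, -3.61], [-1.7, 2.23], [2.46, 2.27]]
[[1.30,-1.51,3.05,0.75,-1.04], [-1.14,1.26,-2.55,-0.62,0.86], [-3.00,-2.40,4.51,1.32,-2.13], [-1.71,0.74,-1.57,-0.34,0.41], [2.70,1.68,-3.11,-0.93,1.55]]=v @ [[1.06, 0.22, -0.36, -0.14, 0.27],[0.04, 0.5, -0.98, -0.26, 0.39]]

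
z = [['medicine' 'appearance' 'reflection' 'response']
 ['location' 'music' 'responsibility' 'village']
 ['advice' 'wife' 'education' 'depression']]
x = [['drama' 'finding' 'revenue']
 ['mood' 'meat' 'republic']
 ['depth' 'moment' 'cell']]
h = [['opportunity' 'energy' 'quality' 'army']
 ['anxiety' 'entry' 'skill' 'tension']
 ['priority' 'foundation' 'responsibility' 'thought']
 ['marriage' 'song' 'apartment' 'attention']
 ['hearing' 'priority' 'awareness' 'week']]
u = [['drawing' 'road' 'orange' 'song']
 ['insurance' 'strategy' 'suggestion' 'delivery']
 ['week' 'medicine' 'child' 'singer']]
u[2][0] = 'week'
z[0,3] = 'response'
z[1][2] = 'responsibility'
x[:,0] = ['drama', 'mood', 'depth']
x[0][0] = 'drama'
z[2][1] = 'wife'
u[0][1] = 'road'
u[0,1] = 'road'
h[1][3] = 'tension'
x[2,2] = 'cell'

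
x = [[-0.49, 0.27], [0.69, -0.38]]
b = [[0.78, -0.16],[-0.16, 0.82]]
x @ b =[[-0.43, 0.3], [0.6, -0.42]]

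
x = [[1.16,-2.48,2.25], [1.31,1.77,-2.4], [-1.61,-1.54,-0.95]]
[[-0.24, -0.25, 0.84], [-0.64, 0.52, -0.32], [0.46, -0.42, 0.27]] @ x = [[-1.96, -1.14, -0.74], [0.45, 3.0, -2.38], [-0.45, -2.3, 1.79]]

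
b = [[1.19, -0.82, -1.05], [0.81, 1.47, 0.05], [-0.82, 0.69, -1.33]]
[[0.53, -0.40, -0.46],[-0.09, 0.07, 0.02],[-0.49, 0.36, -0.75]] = b@[[0.32, -0.24, 0.05], [-0.24, 0.18, -0.03], [0.05, -0.03, 0.52]]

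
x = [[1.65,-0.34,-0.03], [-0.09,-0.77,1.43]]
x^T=[[1.65, -0.09],[-0.34, -0.77],[-0.03, 1.43]]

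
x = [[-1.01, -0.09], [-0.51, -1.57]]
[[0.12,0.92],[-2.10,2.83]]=x @ [[-0.25, -0.77],[1.42, -1.55]]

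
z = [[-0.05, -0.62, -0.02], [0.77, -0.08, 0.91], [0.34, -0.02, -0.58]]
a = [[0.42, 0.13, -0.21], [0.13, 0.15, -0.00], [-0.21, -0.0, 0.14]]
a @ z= [[0.01, -0.27, 0.23], [0.11, -0.09, 0.13], [0.06, 0.13, -0.08]]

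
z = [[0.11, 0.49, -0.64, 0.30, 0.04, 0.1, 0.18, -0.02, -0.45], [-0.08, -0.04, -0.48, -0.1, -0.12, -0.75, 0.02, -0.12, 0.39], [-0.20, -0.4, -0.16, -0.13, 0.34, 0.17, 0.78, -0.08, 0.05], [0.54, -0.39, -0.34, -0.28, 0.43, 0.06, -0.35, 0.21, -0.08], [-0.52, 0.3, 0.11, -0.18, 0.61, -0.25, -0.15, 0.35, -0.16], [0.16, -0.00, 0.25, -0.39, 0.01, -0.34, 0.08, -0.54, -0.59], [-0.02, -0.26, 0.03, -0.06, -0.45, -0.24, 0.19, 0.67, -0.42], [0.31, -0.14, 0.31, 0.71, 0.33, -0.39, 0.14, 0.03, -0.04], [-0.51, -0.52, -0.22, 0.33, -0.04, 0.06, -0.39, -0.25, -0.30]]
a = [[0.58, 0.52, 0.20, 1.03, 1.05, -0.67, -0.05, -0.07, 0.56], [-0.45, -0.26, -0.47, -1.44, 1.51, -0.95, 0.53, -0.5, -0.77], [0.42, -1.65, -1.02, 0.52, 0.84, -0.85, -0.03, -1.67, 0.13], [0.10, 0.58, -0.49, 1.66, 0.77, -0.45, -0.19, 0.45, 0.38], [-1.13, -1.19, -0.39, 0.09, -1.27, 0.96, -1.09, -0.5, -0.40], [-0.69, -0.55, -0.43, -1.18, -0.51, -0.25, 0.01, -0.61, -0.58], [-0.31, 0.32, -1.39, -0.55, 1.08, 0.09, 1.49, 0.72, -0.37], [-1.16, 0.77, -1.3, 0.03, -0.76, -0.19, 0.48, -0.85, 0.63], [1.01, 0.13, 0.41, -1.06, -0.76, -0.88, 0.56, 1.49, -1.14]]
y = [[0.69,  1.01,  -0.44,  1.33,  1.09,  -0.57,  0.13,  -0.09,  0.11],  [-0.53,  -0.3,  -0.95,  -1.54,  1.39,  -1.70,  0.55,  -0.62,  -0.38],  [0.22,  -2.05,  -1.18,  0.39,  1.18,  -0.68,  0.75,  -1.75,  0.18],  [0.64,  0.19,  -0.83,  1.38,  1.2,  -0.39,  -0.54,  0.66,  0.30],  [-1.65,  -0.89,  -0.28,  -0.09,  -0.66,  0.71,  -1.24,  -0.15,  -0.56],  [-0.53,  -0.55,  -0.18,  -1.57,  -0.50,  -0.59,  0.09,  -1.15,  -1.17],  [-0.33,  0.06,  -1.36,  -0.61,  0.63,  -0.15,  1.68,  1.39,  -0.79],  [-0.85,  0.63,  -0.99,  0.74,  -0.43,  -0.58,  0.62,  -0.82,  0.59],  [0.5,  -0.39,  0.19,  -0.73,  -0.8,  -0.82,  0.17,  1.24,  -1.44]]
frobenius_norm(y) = 7.90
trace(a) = -1.06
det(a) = 0.01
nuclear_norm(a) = 17.83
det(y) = -174.34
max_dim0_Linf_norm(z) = 0.78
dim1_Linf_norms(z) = [0.64, 0.75, 0.78, 0.54, 0.61, 0.59, 0.67, 0.71, 0.52]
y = a + z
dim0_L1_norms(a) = [5.85, 5.97, 6.1, 7.56, 8.55, 5.29, 4.43, 6.86, 4.96]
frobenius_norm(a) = 7.31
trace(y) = -1.24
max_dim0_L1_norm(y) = 8.38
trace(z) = -0.18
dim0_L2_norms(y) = [2.3, 2.64, 2.48, 3.18, 2.8, 2.39, 2.44, 3.06, 2.24]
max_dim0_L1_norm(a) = 8.55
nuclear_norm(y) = 20.49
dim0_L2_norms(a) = [2.22, 2.41, 2.38, 3.0, 2.98, 2.02, 2.07, 2.71, 1.84]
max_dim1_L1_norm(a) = 7.44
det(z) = 1.00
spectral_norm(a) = 3.75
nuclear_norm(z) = 9.00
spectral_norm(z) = 1.01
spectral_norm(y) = 4.35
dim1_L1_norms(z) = [2.33, 2.1, 2.31, 2.68, 2.63, 2.36, 2.34, 2.4, 2.62]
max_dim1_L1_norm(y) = 8.38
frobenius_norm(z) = 3.00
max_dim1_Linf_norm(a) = 1.67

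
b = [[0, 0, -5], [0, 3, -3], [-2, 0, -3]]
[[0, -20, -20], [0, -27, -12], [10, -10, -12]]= b @ [[-5, -1, 0], [0, -5, 0], [0, 4, 4]]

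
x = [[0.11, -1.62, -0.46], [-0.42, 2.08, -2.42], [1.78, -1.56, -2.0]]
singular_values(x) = [3.36, 3.3, 0.8]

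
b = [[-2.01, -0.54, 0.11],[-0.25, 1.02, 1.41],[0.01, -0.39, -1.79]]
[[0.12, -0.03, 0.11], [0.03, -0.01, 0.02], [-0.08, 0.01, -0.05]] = b @ [[-0.04, 0.01, -0.04], [-0.06, 0.01, -0.05], [0.06, -0.01, 0.04]]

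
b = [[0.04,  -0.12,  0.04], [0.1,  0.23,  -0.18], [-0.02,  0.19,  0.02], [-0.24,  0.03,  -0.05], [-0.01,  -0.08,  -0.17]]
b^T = [[0.04, 0.1, -0.02, -0.24, -0.01],[-0.12, 0.23, 0.19, 0.03, -0.08],[0.04, -0.18, 0.02, -0.05, -0.17]]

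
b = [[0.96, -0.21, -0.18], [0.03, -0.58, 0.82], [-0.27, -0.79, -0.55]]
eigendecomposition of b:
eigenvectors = [[-0.99+0.00j, -0.04-0.10j, (-0.04+0.1j)], [0.06+0.00j, (-0.71+0j), (-0.71-0j)], [(0.14+0j), 0.00-0.70j, 0.00+0.70j]]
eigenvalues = [(1+0j), (-0.58+0.82j), (-0.58-0.82j)]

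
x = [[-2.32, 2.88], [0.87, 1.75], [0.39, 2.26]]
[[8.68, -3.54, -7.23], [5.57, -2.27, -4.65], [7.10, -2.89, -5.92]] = x@[[0.13,-0.05,-0.11], [3.12,-1.27,-2.60]]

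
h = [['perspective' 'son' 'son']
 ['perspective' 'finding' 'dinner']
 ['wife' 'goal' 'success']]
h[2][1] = 'goal'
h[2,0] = 'wife'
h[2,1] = 'goal'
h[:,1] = ['son', 'finding', 'goal']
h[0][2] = 'son'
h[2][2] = 'success'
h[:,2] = ['son', 'dinner', 'success']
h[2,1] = 'goal'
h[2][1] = 'goal'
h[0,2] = 'son'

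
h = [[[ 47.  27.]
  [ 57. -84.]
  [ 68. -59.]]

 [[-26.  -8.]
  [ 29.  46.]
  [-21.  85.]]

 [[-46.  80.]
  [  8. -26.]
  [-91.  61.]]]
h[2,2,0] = -91.0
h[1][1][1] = 46.0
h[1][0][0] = -26.0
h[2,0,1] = 80.0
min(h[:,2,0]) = -91.0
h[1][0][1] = -8.0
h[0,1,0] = 57.0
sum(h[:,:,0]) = 25.0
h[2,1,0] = 8.0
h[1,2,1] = 85.0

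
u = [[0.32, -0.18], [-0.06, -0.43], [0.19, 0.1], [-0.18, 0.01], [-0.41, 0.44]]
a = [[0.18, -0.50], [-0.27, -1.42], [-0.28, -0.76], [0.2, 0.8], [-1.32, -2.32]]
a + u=[[0.5, -0.68], [-0.33, -1.85], [-0.09, -0.66], [0.02, 0.81], [-1.73, -1.88]]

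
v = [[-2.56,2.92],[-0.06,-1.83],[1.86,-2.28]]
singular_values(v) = [5.07, 1.19]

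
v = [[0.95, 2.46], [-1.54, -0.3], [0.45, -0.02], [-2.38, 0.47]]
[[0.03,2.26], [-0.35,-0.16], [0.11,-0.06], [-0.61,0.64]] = v@[[0.24,-0.08], [-0.08,0.95]]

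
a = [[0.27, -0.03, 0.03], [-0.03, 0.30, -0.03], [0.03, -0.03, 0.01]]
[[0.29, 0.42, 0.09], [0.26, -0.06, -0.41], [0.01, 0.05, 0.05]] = a@[[1.08, 1.60, 0.08], [1.07, -0.08, -1.25], [0.93, -0.47, 1.03]]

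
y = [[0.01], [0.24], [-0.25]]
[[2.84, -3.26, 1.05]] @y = [[-1.02]]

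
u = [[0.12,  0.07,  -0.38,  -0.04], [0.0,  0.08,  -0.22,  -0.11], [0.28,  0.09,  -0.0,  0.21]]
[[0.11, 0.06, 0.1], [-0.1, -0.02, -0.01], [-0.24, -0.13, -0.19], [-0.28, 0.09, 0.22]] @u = [[0.04, 0.02, -0.06, 0.01], [-0.01, -0.01, 0.04, 0.0], [-0.08, -0.04, 0.12, -0.02], [0.03, 0.01, 0.09, 0.05]]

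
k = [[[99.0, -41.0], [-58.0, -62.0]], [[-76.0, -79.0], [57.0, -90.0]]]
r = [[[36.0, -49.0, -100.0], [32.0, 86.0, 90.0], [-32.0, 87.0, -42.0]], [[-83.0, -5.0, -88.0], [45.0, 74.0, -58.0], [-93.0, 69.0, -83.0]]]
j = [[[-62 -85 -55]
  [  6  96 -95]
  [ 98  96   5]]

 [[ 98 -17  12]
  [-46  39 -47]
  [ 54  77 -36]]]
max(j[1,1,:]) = 39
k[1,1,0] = 57.0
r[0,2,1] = 87.0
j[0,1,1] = 96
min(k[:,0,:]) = -79.0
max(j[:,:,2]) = 12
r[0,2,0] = -32.0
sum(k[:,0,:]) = -97.0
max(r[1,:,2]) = -58.0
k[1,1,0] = 57.0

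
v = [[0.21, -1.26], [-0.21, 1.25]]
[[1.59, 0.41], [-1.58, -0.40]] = v @ [[0.8, 0.20], [-1.13, -0.29]]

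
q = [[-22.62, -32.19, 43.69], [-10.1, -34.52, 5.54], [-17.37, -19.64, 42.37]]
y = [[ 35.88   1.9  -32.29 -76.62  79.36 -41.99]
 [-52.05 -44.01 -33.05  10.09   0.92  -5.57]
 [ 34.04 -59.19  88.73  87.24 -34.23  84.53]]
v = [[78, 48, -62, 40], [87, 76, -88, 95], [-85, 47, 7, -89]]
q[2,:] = [-17.37, -19.64, 42.37]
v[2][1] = 47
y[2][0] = 34.04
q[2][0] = -17.37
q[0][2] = 43.69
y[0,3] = -76.62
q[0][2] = 43.69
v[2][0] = -85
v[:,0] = [78, 87, -85]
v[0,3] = 40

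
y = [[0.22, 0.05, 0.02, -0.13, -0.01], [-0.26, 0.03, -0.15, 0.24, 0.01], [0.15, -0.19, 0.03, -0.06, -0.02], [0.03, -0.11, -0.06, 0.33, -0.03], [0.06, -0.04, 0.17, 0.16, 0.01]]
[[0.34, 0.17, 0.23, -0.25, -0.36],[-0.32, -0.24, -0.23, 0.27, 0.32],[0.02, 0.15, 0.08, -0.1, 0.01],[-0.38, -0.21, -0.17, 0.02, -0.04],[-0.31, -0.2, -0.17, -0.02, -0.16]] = y @ [[0.8, 0.33, 0.61, -0.98, -1.56], [0.70, -0.30, 0.27, -0.35, -1.25], [-0.89, -0.51, -0.51, 0.03, -0.32], [-1.12, -0.89, -0.64, 0.09, -0.41], [0.34, -0.48, -0.71, 0.51, 0.35]]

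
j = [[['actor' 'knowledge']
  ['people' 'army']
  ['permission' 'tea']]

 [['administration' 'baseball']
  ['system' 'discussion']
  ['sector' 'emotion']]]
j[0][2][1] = 'tea'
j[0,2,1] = 'tea'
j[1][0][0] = 'administration'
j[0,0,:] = ['actor', 'knowledge']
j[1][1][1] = 'discussion'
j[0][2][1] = 'tea'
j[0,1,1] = 'army'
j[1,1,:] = ['system', 'discussion']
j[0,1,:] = ['people', 'army']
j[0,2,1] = 'tea'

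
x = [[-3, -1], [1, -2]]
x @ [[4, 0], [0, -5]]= [[-12, 5], [4, 10]]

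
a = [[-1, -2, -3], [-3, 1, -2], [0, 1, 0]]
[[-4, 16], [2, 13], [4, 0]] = a@[[2, -1], [4, 0], [-2, -5]]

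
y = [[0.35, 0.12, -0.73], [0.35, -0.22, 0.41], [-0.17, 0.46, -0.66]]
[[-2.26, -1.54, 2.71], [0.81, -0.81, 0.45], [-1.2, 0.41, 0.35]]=y @ [[-0.29, -2.67, 3.18], [1.99, 1.42, -1.57], [3.28, 1.06, -2.45]]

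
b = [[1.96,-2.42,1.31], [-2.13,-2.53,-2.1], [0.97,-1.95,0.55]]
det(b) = -0.003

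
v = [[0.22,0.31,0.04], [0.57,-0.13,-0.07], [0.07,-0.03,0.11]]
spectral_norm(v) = 0.62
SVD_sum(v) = [[0.21,-0.01,-0.01], [0.58,-0.02,-0.04], [0.06,-0.0,-0.00]] + [[0.01, 0.32, 0.06],  [-0.01, -0.11, -0.02],  [-0.0, -0.01, -0.0]] + [[-0.00, 0.00, -0.00], [-0.0, 0.0, -0.01], [0.01, -0.02, 0.12]]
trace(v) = 0.20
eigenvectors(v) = [[-0.44, 0.74, 0.06], [0.89, 0.66, -0.15], [0.11, 0.08, 0.99]]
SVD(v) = [[-0.33, 0.94, -0.01], [-0.94, -0.33, -0.10], [-0.10, -0.02, 0.99]] @ diag([0.6164678452404271, 0.341622732153537, 0.1181579648630486]) @ [[-1.0, 0.03, 0.07], [0.05, 0.98, 0.17], [0.06, -0.17, 0.98]]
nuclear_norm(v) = 1.08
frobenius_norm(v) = 0.71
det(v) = -0.02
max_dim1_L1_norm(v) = 0.77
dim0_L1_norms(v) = [0.86, 0.47, 0.22]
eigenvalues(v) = [-0.42, 0.5, 0.12]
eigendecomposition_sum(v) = [[-0.13, 0.14, 0.03], [0.26, -0.28, -0.06], [0.03, -0.03, -0.01]] + [[0.35, 0.17, 0.01], [0.31, 0.15, 0.00], [0.04, 0.02, 0.00]] + [[-0.0, -0.00, 0.01], [0.00, 0.0, -0.02], [-0.0, -0.01, 0.12]]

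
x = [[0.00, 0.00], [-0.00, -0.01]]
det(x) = 0.00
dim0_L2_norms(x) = [0.0, 0.01]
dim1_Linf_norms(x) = [0.0, 0.01]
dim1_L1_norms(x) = [0.0, 0.01]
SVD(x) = [[0.00, 1.00], [1.0, 0.0]] @ diag([0.01, 0.0]) @ [[-0.00, -1.0], [1.0, 0.0]]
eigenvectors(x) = [[1.0, 0.00], [0.0, 1.0]]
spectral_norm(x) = 0.01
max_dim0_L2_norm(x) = 0.01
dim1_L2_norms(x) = [0.0, 0.01]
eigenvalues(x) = [0.0, -0.01]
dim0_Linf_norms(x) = [0.0, 0.01]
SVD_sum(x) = [[0.0, 0.00],[0.00, -0.01]] + [[0.0, 0.0], [0.0, 0.00]]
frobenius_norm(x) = 0.01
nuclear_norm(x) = 0.01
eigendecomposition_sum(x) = [[0.00, 0.00], [0.0, 0.00]] + [[-0.0, -0.00],[-0.0, -0.01]]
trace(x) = -0.01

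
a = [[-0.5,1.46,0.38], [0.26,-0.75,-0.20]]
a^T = [[-0.50,0.26], [1.46,-0.75], [0.38,-0.2]]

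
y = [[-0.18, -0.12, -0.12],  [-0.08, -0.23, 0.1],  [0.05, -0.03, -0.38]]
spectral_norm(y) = 0.41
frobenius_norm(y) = 0.53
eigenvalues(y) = [-0.14, -0.3, -0.35]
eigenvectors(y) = [[-0.84, 0.81, 0.17],  [0.49, 0.48, -0.57],  [-0.24, 0.32, 0.81]]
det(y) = -0.01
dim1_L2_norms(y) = [0.25, 0.26, 0.38]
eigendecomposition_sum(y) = [[-0.11,0.11,0.1], [0.06,-0.07,-0.06], [-0.03,0.03,0.03]] + [[-0.10, -0.24, -0.15], [-0.06, -0.14, -0.09], [-0.04, -0.09, -0.06]] + [[0.03, 0.01, -0.07], [-0.08, -0.02, 0.25], [0.12, 0.03, -0.35]]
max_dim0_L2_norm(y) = 0.41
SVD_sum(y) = [[0.00, -0.00, -0.11], [-0.0, 0.0, 0.1], [0.01, -0.01, -0.38]] + [[-0.12,-0.17,-0.0], [-0.13,-0.19,-0.00], [0.00,0.0,0.0]] + [[-0.07,0.05,-0.00], [0.06,-0.04,0.00], [0.04,-0.03,0.0]]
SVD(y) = [[0.28, 0.66, -0.70], [-0.24, 0.75, 0.61], [0.93, -0.0, 0.37]] @ diag([0.411149212933539, 0.3090665503719134, 0.11719296969245595]) @ [[0.04, -0.01, -1.0], [-0.58, -0.82, -0.01], [0.82, -0.58, 0.04]]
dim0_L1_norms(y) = [0.31, 0.38, 0.6]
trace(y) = -0.79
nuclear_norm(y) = 0.84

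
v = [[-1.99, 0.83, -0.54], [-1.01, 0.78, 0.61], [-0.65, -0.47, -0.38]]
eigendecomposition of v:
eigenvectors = [[-0.88+0.00j,(0.27-0.22j),0.27+0.22j],[-0.23+0.00j,0.74+0.00j,(0.74-0j)],[(-0.41+0j),(-0.24+0.52j),-0.24-0.52j]]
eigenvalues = [(-2.03+0j), (0.22+0.72j), (0.22-0.72j)]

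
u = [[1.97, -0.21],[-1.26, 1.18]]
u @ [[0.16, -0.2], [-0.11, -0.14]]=[[0.34, -0.36], [-0.33, 0.09]]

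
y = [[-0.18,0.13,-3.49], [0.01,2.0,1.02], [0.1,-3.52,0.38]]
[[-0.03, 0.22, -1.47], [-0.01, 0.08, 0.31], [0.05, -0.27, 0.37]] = y @ [[0.56, -0.0, -0.02],[-0.0, 0.07, -0.06],[-0.02, -0.06, 0.42]]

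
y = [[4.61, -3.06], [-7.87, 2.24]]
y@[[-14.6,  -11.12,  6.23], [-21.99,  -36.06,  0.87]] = [[-0.02, 59.08, 26.06], [65.64, 6.74, -47.08]]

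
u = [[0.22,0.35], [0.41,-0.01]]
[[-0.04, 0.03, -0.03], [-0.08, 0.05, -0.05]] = u@ [[-0.19, 0.12, -0.13], [0.00, -0.0, 0.0]]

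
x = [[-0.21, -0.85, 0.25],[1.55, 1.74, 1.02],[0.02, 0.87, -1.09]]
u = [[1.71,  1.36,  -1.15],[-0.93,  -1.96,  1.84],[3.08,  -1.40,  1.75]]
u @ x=[[1.73,  -0.09,  3.07], [-2.81,  -1.02,  -4.24], [-2.78,  -3.53,  -2.57]]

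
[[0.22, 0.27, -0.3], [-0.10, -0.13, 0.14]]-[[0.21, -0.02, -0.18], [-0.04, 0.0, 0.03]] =[[0.01, 0.29, -0.12], [-0.06, -0.13, 0.11]]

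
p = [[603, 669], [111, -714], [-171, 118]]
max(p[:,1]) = 669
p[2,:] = [-171, 118]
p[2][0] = -171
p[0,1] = 669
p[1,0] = 111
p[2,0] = -171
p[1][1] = -714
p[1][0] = 111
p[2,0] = -171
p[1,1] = -714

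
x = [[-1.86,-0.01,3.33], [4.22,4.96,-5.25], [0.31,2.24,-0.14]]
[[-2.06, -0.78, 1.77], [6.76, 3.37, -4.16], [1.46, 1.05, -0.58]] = x @ [[0.62, -0.14, -0.34],[0.55, 0.47, -0.19],[-0.27, -0.31, 0.34]]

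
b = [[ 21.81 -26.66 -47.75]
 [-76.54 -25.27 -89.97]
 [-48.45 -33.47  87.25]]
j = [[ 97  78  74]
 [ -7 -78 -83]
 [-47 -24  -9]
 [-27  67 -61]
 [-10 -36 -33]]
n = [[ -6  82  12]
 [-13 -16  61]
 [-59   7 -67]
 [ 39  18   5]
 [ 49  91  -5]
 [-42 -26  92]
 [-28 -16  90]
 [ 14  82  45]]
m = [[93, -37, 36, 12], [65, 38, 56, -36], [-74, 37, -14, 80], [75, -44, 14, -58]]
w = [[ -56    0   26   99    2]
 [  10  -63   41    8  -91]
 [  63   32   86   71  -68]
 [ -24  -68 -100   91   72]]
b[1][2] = -89.97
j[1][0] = -7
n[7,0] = 14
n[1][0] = -13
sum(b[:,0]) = -103.18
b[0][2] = -47.75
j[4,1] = -36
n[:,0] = [-6, -13, -59, 39, 49, -42, -28, 14]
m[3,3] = -58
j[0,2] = 74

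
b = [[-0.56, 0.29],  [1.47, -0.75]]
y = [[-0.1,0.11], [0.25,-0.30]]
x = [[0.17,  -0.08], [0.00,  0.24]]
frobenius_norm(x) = 0.30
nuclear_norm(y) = 0.42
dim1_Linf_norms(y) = [0.11, 0.3]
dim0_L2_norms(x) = [0.17, 0.25]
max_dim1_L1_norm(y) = 0.55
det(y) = 0.00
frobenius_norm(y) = 0.42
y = b @ x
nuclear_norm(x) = 0.42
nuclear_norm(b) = 1.77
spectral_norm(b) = 1.77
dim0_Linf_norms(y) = [0.25, 0.3]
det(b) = -0.01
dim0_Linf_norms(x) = [0.17, 0.24]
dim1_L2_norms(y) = [0.15, 0.39]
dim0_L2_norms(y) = [0.27, 0.32]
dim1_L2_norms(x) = [0.19, 0.24]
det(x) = 0.04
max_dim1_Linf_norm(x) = 0.24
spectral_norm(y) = 0.42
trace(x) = 0.41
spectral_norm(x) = 0.26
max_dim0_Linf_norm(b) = 1.47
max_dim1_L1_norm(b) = 2.22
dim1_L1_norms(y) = [0.21, 0.55]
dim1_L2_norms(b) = [0.63, 1.65]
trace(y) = -0.40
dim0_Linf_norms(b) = [1.47, 0.75]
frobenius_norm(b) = 1.77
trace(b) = -1.31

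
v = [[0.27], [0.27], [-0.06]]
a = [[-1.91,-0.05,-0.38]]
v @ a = [[-0.52,-0.01,-0.1], [-0.52,-0.01,-0.1], [0.11,0.0,0.02]]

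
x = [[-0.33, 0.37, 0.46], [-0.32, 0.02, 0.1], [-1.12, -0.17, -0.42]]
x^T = [[-0.33, -0.32, -1.12],  [0.37, 0.02, -0.17],  [0.46, 0.10, -0.42]]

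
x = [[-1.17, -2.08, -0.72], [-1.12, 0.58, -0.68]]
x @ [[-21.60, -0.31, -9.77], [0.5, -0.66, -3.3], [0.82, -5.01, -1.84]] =[[23.64, 5.34, 19.62], [23.92, 3.37, 10.28]]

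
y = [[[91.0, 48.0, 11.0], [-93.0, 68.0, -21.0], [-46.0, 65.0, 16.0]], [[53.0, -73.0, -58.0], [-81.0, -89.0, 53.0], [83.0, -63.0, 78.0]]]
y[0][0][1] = 48.0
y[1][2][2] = 78.0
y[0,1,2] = -21.0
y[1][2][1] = -63.0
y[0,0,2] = 11.0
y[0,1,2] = -21.0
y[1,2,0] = 83.0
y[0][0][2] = 11.0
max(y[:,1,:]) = 68.0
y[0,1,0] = -93.0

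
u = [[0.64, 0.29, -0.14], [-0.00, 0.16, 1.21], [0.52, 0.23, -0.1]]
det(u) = 0.006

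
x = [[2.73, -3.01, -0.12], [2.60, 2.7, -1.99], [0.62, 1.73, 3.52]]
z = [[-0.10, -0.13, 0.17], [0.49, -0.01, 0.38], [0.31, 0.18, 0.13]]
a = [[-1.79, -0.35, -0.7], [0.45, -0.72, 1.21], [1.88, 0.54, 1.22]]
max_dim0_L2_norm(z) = 0.59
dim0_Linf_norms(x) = [2.73, 3.01, 3.52]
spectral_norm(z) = 0.71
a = x @ z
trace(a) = -1.29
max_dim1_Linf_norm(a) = 1.88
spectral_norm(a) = 3.13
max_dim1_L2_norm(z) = 0.62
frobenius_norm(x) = 7.09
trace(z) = 0.02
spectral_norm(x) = 4.48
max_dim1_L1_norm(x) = 7.29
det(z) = 0.02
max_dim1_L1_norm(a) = 3.64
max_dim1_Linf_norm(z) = 0.49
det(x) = 66.27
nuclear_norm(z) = 1.07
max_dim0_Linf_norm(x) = 3.52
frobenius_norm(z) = 0.77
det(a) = 1.02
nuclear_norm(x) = 12.21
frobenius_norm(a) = 3.36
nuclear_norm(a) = 4.61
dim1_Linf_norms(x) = [3.01, 2.7, 3.52]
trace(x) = 8.95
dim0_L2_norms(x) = [3.82, 4.4, 4.05]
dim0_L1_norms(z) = [0.9, 0.32, 0.68]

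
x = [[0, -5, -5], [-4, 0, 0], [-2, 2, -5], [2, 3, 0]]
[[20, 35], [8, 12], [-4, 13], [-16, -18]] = x @ [[-2, -3], [-4, -4], [0, -3]]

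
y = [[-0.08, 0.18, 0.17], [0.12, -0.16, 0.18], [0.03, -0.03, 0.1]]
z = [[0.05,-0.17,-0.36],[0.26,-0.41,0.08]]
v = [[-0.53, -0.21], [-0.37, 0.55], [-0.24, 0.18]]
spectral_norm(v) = 0.76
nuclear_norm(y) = 0.55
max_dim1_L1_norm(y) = 0.46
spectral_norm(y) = 0.29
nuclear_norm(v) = 1.29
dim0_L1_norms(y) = [0.23, 0.37, 0.45]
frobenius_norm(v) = 0.92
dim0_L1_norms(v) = [1.14, 0.94]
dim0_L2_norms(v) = [0.69, 0.62]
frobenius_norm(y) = 0.39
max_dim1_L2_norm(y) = 0.27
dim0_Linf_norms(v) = [0.53, 0.55]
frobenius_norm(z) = 0.63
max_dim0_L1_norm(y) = 0.45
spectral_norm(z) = 0.52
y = v @ z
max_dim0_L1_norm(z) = 0.58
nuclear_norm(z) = 0.88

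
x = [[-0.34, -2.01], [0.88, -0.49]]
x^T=[[-0.34, 0.88], [-2.01, -0.49]]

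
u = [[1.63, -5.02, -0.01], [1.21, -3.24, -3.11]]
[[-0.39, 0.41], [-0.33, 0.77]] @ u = [[-0.14, 0.63, -1.27], [0.39, -0.84, -2.39]]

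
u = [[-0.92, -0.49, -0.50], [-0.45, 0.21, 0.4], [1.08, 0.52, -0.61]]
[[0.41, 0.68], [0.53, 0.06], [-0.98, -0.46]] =u @ [[-0.75, -0.48], [0.15, -0.21], [0.41, -0.28]]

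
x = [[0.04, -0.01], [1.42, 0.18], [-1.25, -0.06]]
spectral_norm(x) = 1.90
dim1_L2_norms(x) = [0.04, 1.43, 1.25]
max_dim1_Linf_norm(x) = 1.42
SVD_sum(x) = [[0.04, 0.00], [1.42, 0.13], [-1.24, -0.11]] + [[0.00, -0.01],[-0.0, 0.05],[-0.01, 0.05]]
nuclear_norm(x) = 1.98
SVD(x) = [[-0.02, 0.18],[-0.75, -0.65],[0.66, -0.74]] @ diag([1.9002629637916153, 0.07483761381755633]) @ [[-1.0, -0.09], [0.09, -1.0]]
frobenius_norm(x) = 1.90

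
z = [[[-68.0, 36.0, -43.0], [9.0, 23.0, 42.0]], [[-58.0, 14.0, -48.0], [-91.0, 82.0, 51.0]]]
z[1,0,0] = -58.0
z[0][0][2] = -43.0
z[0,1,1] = 23.0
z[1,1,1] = 82.0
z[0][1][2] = 42.0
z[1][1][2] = 51.0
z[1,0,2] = -48.0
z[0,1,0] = 9.0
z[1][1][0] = -91.0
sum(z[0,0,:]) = -75.0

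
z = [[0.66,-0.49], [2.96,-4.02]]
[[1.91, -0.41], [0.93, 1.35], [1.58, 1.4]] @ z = [[0.05, 0.71],[4.61, -5.88],[5.19, -6.4]]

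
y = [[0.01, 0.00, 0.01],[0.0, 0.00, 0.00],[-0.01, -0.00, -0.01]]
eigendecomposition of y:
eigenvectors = [[0.71+0.00j,0.71-0.00j,0j], [0j,0.00-0.00j,1.00+0.00j], [(-0.71+0j),-0.71-0.00j,0j]]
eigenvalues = [(-0+0j), (-0-0j), 0j]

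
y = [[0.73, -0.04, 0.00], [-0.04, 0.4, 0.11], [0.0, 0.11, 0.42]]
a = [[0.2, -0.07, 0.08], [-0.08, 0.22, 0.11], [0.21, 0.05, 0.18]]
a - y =[[-0.53, -0.03, 0.08], [-0.04, -0.18, 0.00], [0.21, -0.06, -0.24]]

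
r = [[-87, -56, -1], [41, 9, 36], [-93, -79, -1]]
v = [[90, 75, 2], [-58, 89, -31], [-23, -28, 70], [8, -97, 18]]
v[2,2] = 70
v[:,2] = [2, -31, 70, 18]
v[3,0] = 8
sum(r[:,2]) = 34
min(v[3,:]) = -97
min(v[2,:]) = -28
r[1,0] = 41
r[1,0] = 41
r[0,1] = -56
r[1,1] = 9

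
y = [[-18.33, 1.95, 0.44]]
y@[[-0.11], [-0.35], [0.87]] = [[1.72]]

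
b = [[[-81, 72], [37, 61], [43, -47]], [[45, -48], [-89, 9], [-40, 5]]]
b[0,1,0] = 37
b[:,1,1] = [61, 9]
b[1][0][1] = -48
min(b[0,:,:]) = -81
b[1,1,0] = -89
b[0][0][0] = -81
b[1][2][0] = -40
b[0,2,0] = 43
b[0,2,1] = -47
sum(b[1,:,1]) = -34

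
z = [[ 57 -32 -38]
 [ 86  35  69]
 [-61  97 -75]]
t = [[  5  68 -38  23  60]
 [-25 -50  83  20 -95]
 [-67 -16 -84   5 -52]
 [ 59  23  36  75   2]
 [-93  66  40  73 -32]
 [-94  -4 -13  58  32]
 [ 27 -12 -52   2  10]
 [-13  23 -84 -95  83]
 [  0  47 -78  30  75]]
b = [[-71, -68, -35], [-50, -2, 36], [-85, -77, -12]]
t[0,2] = -38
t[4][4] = -32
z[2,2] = -75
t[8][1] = 47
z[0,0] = 57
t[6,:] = [27, -12, -52, 2, 10]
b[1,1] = -2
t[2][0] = -67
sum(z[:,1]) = 100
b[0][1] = -68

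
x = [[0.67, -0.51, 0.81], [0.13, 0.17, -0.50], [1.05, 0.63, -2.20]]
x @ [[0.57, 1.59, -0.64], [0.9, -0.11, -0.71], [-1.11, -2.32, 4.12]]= [[-0.98, -0.76, 3.27],[0.78, 1.35, -2.26],[3.61, 6.70, -10.18]]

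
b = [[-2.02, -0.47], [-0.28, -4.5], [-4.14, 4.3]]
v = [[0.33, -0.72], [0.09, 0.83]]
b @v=[[-0.71, 1.06], [-0.50, -3.53], [-0.98, 6.55]]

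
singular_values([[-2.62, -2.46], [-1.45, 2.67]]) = [3.79, 2.78]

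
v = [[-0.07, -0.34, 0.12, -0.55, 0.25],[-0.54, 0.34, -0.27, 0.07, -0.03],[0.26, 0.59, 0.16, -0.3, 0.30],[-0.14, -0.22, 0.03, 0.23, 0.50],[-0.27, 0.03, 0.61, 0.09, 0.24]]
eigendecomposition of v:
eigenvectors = [[0.56+0.00j, 0.56-0.00j, (-0.24-0.2j), (-0.24+0.2j), -0.32+0.00j], [0.29+0.00j, (0.29-0j), (0.53+0j), 0.53-0.00j, (0.35+0j)], [(-0.21-0.46j), (-0.21+0.46j), (0.01-0.52j), (0.01+0.52j), (0.24+0j)], [(0.23-0.22j), 0.23+0.22j, -0.38+0.21j, (-0.38-0.21j), 0.58+0.00j], [(0.13+0.49j), (0.13-0.49j), (-0.3-0.28j), -0.30+0.28j, 0.62+0.00j]]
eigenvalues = [(-0.46+0.33j), (-0.46-0.33j), (0.55+0.52j), (0.55-0.52j), (0.72+0j)]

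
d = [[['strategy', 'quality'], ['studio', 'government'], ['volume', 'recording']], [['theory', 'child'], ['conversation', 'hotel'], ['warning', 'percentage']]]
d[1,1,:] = ['conversation', 'hotel']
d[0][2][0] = 'volume'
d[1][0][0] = 'theory'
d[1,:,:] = [['theory', 'child'], ['conversation', 'hotel'], ['warning', 'percentage']]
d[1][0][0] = 'theory'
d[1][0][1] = 'child'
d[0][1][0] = 'studio'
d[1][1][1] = 'hotel'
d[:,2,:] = [['volume', 'recording'], ['warning', 'percentage']]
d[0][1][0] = 'studio'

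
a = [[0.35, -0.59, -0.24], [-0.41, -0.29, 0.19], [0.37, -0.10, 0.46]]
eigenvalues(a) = [(-0.56+0j), (0.54+0.33j), (0.54-0.33j)]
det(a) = -0.23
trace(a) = 0.52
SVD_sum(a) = [[0.47,-0.51,-0.06], [-0.05,0.06,0.01], [0.19,-0.2,-0.03]] + [[-0.13, -0.10, -0.15], [-0.15, -0.11, -0.16], [0.28, 0.22, 0.32]] + [[0.02, 0.02, -0.03],[-0.21, -0.24, 0.35],[-0.1, -0.11, 0.17]]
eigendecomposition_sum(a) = [[-0.13-0.00j, (-0.27-0j), 0.02-0.00j], [-0.21-0.00j, -0.43-0.00j, 0.03-0.00j], [0.03+0.00j, (0.05+0j), (-0+0j)]] + [[0.24+0.08j,  -0.16-0.02j,  (-0.13+0.23j)], [-0.10-0.06j,  (0.07+0.02j),  (0.08-0.09j)], [0.17-0.25j,  -0.08+0.18j,  (0.23+0.23j)]] + [[(0.24-0.08j),(-0.16+0.02j),(-0.13-0.23j)], [-0.10+0.06j,(0.07-0.02j),0.08+0.09j], [(0.17+0.25j),(-0.08-0.18j),0.23-0.23j]]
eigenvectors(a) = [[-0.52+0.00j, -0.16-0.59j, (-0.16+0.59j)], [-0.85+0.00j, (0.02+0.28j), 0.02-0.28j], [0.10+0.00j, -0.74+0.00j, (-0.74-0j)]]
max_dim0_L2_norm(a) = 0.66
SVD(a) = [[-0.92, -0.38, -0.07], [0.11, -0.42, 0.9], [-0.37, 0.82, 0.43]] @ diag([0.7496059795466424, 0.583434555471889, 0.5222020632946964]) @ [[-0.67,0.73,0.09], [0.59,0.46,0.67], [-0.45,-0.50,0.74]]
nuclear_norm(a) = 1.86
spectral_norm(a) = 0.75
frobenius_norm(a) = 1.08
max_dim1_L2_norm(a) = 0.73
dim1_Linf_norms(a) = [0.59, 0.41, 0.46]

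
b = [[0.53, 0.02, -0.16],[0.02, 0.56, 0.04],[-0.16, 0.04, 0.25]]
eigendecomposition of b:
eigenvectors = [[-0.41, 0.91, 0.01], [0.11, 0.04, 0.99], [-0.90, -0.41, 0.12]]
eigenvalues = [0.17, 0.6, 0.57]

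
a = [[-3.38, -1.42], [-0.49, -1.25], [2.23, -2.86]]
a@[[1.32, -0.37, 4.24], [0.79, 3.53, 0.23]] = [[-5.58, -3.76, -14.66], [-1.63, -4.23, -2.37], [0.68, -10.92, 8.80]]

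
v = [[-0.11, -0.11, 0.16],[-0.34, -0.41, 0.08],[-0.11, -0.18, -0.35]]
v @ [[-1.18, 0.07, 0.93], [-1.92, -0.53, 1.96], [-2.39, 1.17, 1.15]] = [[-0.04,0.24,-0.13], [1.0,0.29,-1.03], [1.31,-0.32,-0.86]]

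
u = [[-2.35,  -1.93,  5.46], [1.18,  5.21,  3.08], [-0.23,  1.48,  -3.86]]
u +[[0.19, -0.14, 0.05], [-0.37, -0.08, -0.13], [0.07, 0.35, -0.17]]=[[-2.16, -2.07, 5.51], [0.81, 5.13, 2.95], [-0.16, 1.83, -4.03]]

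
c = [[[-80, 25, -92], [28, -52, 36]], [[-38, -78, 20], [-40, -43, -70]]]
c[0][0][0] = -80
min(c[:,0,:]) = -92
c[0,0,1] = 25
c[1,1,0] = -40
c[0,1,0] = 28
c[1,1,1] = -43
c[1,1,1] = -43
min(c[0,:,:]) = -92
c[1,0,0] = -38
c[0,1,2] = 36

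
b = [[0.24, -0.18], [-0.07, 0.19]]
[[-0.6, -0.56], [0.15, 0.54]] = b @ [[-2.6, -0.31],  [-0.16, 2.71]]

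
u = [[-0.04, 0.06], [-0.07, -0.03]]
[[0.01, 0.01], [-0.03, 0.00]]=u @ [[0.28, -0.12],[0.39, 0.15]]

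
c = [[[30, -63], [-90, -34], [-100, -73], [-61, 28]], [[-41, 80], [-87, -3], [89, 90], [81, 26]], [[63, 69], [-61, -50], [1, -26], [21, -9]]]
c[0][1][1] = -34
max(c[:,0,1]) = 80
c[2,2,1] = -26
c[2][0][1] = 69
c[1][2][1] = 90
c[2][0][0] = 63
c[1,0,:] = [-41, 80]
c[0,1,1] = -34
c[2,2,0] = 1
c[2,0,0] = 63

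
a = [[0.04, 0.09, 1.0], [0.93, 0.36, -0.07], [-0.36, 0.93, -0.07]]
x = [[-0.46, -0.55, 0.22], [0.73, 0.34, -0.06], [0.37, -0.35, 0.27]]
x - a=[[-0.50, -0.64, -0.78], [-0.2, -0.02, 0.01], [0.73, -1.28, 0.34]]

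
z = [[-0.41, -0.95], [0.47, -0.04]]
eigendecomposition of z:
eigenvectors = [[(0.82+0j), (0.82-0j)], [-0.16-0.55j, (-0.16+0.55j)]]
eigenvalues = [(-0.22+0.64j), (-0.22-0.64j)]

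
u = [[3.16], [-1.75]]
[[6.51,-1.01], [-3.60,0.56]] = u @ [[2.06, -0.32]]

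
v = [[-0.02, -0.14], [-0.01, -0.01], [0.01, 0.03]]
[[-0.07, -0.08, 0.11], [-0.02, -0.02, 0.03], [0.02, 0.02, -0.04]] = v @ [[1.50, 1.06, -2.18], [0.28, 0.45, -0.45]]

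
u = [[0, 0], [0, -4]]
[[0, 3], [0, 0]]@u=[[0, -12], [0, 0]]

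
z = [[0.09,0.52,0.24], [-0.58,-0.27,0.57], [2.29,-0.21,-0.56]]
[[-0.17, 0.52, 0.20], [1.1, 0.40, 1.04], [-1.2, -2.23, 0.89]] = z @ [[-0.30,-0.8,0.88],[-0.84,0.98,-0.84],[1.23,0.35,2.33]]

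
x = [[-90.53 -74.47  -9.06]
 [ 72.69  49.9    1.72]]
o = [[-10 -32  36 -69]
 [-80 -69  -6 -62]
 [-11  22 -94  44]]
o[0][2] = 36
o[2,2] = -94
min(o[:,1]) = -69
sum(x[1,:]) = 124.31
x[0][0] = -90.53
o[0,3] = -69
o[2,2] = -94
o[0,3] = -69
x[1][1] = 49.9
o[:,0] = [-10, -80, -11]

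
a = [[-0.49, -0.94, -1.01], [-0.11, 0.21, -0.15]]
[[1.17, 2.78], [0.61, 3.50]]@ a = [[-0.88, -0.52, -1.60], [-0.68, 0.16, -1.14]]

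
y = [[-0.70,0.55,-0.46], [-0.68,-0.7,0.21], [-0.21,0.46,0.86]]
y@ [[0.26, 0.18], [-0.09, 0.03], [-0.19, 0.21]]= [[-0.14, -0.21], [-0.15, -0.1], [-0.26, 0.16]]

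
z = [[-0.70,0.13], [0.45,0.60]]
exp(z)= [[0.52, 0.13],[0.46, 1.86]]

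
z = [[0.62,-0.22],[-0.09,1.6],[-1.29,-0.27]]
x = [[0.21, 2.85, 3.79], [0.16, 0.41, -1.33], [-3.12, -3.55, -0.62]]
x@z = [[-5.02, 3.49], [1.78, 0.98], [-0.82, -4.83]]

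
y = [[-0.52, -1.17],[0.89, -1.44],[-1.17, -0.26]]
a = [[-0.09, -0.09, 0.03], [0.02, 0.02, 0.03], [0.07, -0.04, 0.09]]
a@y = [[-0.07, 0.23],[-0.03, -0.06],[-0.18, -0.05]]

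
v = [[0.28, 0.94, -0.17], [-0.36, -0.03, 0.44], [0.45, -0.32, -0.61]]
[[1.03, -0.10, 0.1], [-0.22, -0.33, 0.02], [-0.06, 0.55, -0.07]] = v @ [[0.88, 0.19, -0.26], [0.88, -0.28, 0.15], [0.28, -0.62, -0.16]]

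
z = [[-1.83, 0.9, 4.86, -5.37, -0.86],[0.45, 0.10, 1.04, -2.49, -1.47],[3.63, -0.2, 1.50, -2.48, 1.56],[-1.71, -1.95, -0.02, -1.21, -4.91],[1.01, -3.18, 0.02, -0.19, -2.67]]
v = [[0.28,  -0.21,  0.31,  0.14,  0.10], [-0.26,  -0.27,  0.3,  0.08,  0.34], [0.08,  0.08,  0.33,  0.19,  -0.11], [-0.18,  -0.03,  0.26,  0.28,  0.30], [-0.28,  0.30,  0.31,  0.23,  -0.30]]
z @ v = [[0.85,0.43,-0.36,-0.96,-1.76], [1.04,-0.40,-0.59,-0.77,-0.34], [1.2,-0.05,1.40,0.44,-1.08], [1.62,-0.55,-2.96,-1.87,0.28], [1.89,-0.15,-1.51,-0.78,-0.24]]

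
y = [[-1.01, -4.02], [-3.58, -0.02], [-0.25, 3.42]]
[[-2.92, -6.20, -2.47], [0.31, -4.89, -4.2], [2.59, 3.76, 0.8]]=y @ [[-0.09, 1.36, 1.17], [0.75, 1.20, 0.32]]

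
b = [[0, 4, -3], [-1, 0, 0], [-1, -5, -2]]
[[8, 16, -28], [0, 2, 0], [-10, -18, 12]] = b @ [[0, -2, 0], [2, 4, -4], [0, 0, 4]]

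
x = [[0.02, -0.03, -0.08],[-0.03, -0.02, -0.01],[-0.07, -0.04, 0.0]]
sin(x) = [[0.02, -0.03, -0.08], [-0.03, -0.02, -0.01], [-0.07, -0.04, 0.0]]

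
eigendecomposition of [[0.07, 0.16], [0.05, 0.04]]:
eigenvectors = [[0.90, -0.83], [0.43, 0.55]]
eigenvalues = [0.15, -0.04]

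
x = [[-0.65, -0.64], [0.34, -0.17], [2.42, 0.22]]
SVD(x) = [[-0.29, -0.90],[0.12, -0.37],[0.95, -0.23]] @ diag([2.554572814731152, 0.596286620876702]) @ [[0.99, 0.15], [-0.15, 0.99]]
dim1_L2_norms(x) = [0.91, 0.38, 2.43]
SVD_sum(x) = [[-0.73, -0.11],[0.31, 0.05],[2.40, 0.35]] + [[0.08, -0.53], [0.03, -0.22], [0.02, -0.13]]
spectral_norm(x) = 2.55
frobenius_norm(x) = 2.62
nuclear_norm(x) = 3.15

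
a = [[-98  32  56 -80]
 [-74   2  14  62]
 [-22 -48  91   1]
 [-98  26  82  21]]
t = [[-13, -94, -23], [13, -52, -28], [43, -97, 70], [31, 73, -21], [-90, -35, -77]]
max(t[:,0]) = 43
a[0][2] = 56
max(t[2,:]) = 70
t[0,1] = -94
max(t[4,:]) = -35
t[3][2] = -21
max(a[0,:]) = 56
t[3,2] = -21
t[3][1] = 73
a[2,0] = -22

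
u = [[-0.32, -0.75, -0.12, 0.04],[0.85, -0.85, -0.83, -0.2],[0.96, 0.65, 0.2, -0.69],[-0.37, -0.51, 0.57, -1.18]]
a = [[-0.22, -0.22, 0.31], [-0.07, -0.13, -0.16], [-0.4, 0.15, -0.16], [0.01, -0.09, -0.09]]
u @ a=[[0.17, 0.15, 0.04], [0.2, -0.18, 0.55], [-0.34, -0.20, 0.22], [-0.12, 0.34, -0.02]]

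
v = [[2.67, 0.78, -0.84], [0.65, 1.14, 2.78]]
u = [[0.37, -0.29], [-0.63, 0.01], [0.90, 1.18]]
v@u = [[-0.26, -1.76], [2.02, 3.10]]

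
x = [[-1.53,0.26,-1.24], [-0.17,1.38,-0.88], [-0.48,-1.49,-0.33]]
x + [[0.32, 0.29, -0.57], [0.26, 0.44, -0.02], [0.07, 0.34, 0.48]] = [[-1.21,  0.55,  -1.81], [0.09,  1.82,  -0.9], [-0.41,  -1.15,  0.15]]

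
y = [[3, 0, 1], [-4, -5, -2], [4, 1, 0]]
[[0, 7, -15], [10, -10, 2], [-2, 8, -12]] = y @ [[0, 2, -4], [-2, 0, 4], [0, 1, -3]]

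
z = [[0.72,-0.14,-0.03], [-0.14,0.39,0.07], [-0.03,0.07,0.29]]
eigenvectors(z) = [[0.93, -0.36, -0.10], [-0.36, -0.77, -0.53], [-0.11, -0.52, 0.84]]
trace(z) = 1.40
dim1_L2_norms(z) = [0.73, 0.42, 0.3]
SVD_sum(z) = [[0.67, -0.26, -0.08], [-0.26, 0.10, 0.03], [-0.08, 0.03, 0.01]] + [[0.05, 0.10, 0.07], [0.1, 0.22, 0.15], [0.07, 0.15, 0.1]] + [[0.0, 0.01, -0.02], [0.01, 0.07, -0.11], [-0.02, -0.11, 0.18]]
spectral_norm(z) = 0.78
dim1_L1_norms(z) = [0.89, 0.6, 0.39]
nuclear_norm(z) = 1.40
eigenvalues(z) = [0.78, 0.37, 0.25]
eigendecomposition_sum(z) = [[0.67, -0.26, -0.08], [-0.26, 0.10, 0.03], [-0.08, 0.03, 0.01]] + [[0.05, 0.10, 0.07],[0.10, 0.22, 0.15],[0.07, 0.15, 0.10]] + [[0.00, 0.01, -0.02], [0.01, 0.07, -0.11], [-0.02, -0.11, 0.18]]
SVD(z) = [[-0.93, -0.36, -0.10], [0.36, -0.77, -0.53], [0.11, -0.52, 0.84]] @ diag([0.7770848351424986, 0.3728070228778352, 0.25010814197966597]) @ [[-0.93, 0.36, 0.11], [-0.36, -0.77, -0.52], [-0.1, -0.53, 0.84]]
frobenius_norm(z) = 0.90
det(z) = 0.07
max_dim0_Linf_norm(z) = 0.72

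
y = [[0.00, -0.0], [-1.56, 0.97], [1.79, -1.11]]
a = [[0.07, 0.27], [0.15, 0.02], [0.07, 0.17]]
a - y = [[0.07, 0.27], [1.71, -0.95], [-1.72, 1.28]]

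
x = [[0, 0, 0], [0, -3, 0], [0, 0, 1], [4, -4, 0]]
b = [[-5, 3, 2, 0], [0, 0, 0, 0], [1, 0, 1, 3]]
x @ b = [[0, 0, 0, 0], [0, 0, 0, 0], [1, 0, 1, 3], [-20, 12, 8, 0]]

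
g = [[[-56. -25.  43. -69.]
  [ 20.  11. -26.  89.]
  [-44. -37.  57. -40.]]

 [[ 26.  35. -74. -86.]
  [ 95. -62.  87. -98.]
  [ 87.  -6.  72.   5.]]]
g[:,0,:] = [[-56.0, -25.0, 43.0, -69.0], [26.0, 35.0, -74.0, -86.0]]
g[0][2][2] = 57.0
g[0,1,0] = 20.0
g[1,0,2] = -74.0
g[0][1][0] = 20.0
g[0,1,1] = 11.0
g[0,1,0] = 20.0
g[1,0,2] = -74.0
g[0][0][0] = -56.0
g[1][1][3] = -98.0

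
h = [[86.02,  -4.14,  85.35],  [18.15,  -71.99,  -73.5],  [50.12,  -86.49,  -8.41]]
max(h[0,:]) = 86.02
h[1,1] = -71.99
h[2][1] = -86.49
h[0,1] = -4.14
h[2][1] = -86.49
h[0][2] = 85.35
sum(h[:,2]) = 3.439999999999994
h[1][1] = -71.99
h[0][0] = 86.02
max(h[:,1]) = -4.14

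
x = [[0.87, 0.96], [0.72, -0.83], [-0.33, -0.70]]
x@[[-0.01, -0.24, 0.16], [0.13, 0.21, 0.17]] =[[0.12, -0.01, 0.3], [-0.12, -0.35, -0.03], [-0.09, -0.07, -0.17]]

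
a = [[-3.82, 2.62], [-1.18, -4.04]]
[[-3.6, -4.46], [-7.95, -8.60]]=a @ [[1.91, 2.19], [1.41, 1.49]]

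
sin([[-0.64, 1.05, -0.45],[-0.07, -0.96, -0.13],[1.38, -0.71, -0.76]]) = [[-0.80, 0.93, -0.43], [-0.12, -0.79, -0.08], [1.19, 0.02, -0.84]]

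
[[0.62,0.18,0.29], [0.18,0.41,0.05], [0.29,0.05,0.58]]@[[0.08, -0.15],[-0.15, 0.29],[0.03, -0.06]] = [[0.03, -0.06],[-0.05, 0.09],[0.03, -0.06]]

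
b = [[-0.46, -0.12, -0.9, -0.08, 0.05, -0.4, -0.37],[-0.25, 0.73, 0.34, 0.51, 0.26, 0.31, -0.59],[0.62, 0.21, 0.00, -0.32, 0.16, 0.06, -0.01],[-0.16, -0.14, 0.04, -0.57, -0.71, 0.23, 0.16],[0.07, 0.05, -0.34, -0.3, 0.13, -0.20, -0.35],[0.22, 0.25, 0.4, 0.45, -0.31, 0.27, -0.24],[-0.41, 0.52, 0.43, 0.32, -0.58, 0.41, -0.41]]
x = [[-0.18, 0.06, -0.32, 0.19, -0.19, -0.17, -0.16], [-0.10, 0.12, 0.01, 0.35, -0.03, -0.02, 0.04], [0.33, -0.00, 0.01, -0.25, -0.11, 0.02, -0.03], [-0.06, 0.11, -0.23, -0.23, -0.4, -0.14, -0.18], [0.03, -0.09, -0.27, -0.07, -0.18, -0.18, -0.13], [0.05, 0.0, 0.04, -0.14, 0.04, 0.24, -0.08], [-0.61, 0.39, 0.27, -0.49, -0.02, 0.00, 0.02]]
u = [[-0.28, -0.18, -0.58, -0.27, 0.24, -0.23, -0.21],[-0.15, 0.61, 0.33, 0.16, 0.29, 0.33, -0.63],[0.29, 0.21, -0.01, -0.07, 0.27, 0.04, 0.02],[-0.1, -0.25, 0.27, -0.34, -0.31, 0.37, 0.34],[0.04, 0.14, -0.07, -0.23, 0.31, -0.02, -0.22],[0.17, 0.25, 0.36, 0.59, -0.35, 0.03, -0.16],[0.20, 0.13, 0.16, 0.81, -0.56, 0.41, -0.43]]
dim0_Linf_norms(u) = [0.29, 0.61, 0.58, 0.81, 0.56, 0.41, 0.63]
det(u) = -0.00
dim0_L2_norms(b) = [0.95, 0.97, 1.18, 1.04, 1.02, 0.77, 0.93]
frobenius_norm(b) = 2.61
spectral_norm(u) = 1.62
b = x + u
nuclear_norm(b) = 5.56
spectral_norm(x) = 0.94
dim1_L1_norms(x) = [1.27, 0.67, 0.75, 1.35, 0.95, 0.59, 1.8]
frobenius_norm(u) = 2.23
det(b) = 0.01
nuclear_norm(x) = 2.89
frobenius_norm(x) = 1.42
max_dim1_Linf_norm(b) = 0.9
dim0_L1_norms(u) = [1.23, 1.77, 1.78, 2.47, 2.33, 1.43, 2.01]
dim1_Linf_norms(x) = [0.32, 0.35, 0.33, 0.4, 0.27, 0.24, 0.61]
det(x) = -0.00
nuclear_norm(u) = 4.60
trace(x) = -0.20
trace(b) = -0.31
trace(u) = -0.11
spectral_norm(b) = 1.78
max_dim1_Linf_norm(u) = 0.81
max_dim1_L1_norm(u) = 2.7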